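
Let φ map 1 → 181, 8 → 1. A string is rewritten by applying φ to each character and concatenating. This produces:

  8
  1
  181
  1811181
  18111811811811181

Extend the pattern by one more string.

φ(18111811811811181) expands symbol-by-symbol to 181 1 181 181 181 1 181 181 1 181 181 1 181 181 181 1 181; joining the 17 pieces gives the next term.

18111811811811181181118118111811811811181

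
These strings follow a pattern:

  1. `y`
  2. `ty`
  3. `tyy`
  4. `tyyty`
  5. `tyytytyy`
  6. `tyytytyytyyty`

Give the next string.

From term 3 onward, concatenate the last term with the second-to-last: ty·y = tyy, tyy·ty = tyyty, …
Continuing: tyytytyytyyty · tyytytyy gives term 7.

tyytytyytyytytyytytyy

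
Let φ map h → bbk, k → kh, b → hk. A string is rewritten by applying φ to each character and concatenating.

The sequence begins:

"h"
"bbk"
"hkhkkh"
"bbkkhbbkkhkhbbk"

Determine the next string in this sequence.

hkhkkhkhbbkhkhkkhkhbbkkhbbkhkhkkh

Replace each of the 15 characters of bbkkhbbkkhkhbbk in place — hk hk kh kh bbk hk hk kh kh bbk kh bbk hk hk kh — and concatenate.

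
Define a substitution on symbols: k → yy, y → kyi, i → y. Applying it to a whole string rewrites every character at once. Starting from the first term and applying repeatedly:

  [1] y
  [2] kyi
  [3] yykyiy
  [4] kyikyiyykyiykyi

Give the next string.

yykyiyyykyiykyikyiyykyiykyiyykyiy

Applying the rule to each of the 15 symbols of kyikyiyykyiykyi gives the pieces yy kyi y yy kyi y kyi kyi yy kyi y kyi yy kyi y, which concatenate to the answer.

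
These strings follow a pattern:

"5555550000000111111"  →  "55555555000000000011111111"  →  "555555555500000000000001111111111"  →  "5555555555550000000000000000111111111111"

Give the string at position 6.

555555555555555500000000000000000000001111111111111111

Reading off run lengths: 5 runs 6, 8, 10, 12; 0 runs 7, 10, 13, 16; 1 runs 6, 8, 10, 12 — each is linear in n, where the shown terms are n = 3, 4, 5, 6.
For term 6, n = 8, so the run lengths are 16, 22, 16.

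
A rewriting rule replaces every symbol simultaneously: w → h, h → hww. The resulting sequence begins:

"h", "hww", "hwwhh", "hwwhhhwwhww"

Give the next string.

Rewriting each symbol of hwwhhhwwhww: h→hww, w→h, w→h, h→hww, h→hww, h→hww, w→h, w→h, h→hww, w→h, w→h, which concatenates to hww h h hww hww hww h h hww h h.

hwwhhhwwhwwhwwhhhwwhh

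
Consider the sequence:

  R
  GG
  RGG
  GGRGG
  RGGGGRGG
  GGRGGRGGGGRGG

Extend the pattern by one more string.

RGGGGRGGGGRGGRGGGGRGG

This is a Fibonacci-style word recurrence s(k) = s(k−2)·s(k−1): e.g. R·GG = RGG.
Continuing: RGGGGRGG · GGRGGRGGGGRGG gives term 7.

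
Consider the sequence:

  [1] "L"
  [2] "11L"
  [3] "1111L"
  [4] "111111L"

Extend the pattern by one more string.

The strings grow by a fixed prefix 11 each time.
So the next term is 11·111111L.

11111111L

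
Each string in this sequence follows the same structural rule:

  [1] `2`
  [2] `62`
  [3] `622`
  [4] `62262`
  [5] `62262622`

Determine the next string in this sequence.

From term 3 onward, concatenate the last term with the second-to-last: 62·2 = 622, 622·62 = 62262, …
So term 6 is 62262622·62262.

6226262262262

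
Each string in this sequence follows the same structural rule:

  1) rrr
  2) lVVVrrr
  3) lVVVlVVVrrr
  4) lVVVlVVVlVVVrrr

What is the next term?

The strings grow by a fixed prefix lVVV each time.
Applying this once more to lVVVlVVVlVVVrrr:

lVVVlVVVlVVVlVVVrrr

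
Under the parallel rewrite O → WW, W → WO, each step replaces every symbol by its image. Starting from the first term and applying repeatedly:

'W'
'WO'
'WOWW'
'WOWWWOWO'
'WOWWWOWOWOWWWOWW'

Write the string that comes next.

φ(WOWWWOWOWOWWWOWW) expands symbol-by-symbol to WO WW WO WO WO WW WO WW WO WW WO WO WO WW WO WO; joining the 16 pieces gives the next term.

WOWWWOWOWOWWWOWWWOWWWOWOWOWWWOWO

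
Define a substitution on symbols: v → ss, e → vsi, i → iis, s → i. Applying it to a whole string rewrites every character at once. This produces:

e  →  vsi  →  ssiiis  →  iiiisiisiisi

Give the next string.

iisiisiisiisiiisiisiiisiisiiis

Rewriting each symbol of iiiisiisiisi: i→iis, i→iis, i→iis, i→iis, s→i, i→iis, i→iis, s→i, i→iis, i→iis, s→i, i→iis, which concatenates to iis iis iis iis i iis iis i iis iis i iis.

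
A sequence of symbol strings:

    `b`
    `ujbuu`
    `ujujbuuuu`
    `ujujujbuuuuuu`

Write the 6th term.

ujujujujujbuuuuuuuuuu

s(k+1) = uj·s(k)·uu, so each term gains uj as a prefix and uu as a suffix.
From ujujujbuuuuuu, 2 further steps: ujujujbuuuuuu → ujujujujbuuuuuuuu → (answer).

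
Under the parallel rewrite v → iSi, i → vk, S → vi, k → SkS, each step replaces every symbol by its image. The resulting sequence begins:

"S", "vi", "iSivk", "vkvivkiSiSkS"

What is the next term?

Apply φ to vkvivkiSiSkS symbol by symbol: v→iSi, k→SkS, v→iSi, i→vk, v→iSi, k→SkS, i→vk, S→vi, i→vk, S→vi, k→SkS, S→vi; joined: iSi SkS iSi vk iSi SkS vk vi vk vi SkS vi.

iSiSkSiSivkiSiSkSvkvivkviSkSvi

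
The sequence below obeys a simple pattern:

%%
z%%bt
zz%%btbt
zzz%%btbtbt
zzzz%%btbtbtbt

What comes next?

Every step adds z to the front and bt to the end of the previous string.
Applying this once more to zzzz%%btbtbtbt:

zzzzz%%btbtbtbtbt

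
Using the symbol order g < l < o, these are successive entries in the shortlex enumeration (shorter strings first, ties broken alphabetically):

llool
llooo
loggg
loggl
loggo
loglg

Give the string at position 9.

Advancing 3 positions from loglg through loglg → logll → loglo reaches term 9.

logog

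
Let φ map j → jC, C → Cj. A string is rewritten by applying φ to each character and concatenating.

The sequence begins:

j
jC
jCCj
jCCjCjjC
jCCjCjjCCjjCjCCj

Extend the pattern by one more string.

jCCjCjjCCjjCjCCjCjjCjCCjjCCjCjjC

Replace each of the 16 characters of jCCjCjjCCjjCjCCj in place — jC Cj Cj jC Cj jC jC Cj Cj jC jC Cj jC Cj Cj jC — and concatenate.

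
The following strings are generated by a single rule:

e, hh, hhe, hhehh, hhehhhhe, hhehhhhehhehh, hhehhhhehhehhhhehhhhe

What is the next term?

Each term (from the third on) is the previous term followed by the one before it: term 3 = hh·e = hhe.
The next term joins hhehhhhehhehhhhehhhhe and hhehhhhehhehh.

hhehhhhehhehhhhehhhhehhehhhhehhehh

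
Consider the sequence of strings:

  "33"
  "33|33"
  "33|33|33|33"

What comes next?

s(k+1) = s(k)·|·s(k) — each term doubles the last with '|' between the halves.
So the next term is two copies of 33|33|33|33 with '|' between the halves.

33|33|33|33|33|33|33|33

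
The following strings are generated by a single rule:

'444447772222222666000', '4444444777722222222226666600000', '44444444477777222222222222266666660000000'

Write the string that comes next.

444444444447777772222222222222222666666666000000000

Each string has the form 4^{2n+1} 7^{n+1} 2^{3n+1} 6^{2n-1} 0^{2n-1}, where the shown terms are n = 2, 3, 4.
Setting n = 5 gives 11, 6, 16, 9, 9 characters in each block.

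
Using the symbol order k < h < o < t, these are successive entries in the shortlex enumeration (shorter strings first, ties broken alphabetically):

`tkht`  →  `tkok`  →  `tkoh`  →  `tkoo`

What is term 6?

Stepping forward 2 times from tkoo: tkoo → tkot, then the target.

tktk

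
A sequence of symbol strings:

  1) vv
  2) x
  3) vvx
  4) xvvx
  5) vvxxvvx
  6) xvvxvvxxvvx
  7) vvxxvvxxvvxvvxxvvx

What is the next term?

Each term (from the third on) is the two preceding terms concatenated in order: term 3 = vv·x = vvx.
Continuing: xvvxvvxxvvx · vvxxvvxxvvxvvxxvvx gives term 8.

xvvxvvxxvvxvvxxvvxxvvxvvxxvvx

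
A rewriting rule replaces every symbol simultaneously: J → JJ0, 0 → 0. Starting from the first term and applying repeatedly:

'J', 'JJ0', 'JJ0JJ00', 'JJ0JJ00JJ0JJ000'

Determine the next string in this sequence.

Rewriting the 15 symbols of JJ0JJ00JJ0JJ000 one by one yields JJ0 JJ0 0 JJ0 JJ0 0 0 JJ0 JJ0 0 JJ0 JJ0 0 0 0; concatenated:

JJ0JJ00JJ0JJ000JJ0JJ00JJ0JJ0000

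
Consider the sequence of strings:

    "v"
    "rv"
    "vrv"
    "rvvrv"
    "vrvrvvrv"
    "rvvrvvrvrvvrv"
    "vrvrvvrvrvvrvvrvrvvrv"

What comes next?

rvvrvvrvrvvrvvrvrvvrvrvvrvvrvrvvrv

This is a Fibonacci-style word recurrence s(k) = s(k−2)·s(k−1): e.g. v·rv = vrv.
Continuing: rvvrvvrvrvvrv · vrvrvvrvrvvrvvrvrvvrv gives term 8.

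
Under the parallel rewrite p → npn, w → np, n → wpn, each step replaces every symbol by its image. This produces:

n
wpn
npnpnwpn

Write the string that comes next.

wpnnpnwpnnpnwpnnpnpnwpn

Rewriting each symbol of npnpnwpn: n→wpn, p→npn, n→wpn, p→npn, n→wpn, w→np, p→npn, n→wpn, which concatenates to wpn npn wpn npn wpn np npn wpn.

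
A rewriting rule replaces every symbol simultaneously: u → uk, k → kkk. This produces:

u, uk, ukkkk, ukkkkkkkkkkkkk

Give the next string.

ukkkkkkkkkkkkkkkkkkkkkkkkkkkkkkkkkkkkkkkk

Replace each of the 14 characters of ukkkkkkkkkkkkk in place — uk kkk kkk kkk kkk kkk kkk kkk kkk kkk kkk kkk kkk kkk — and concatenate.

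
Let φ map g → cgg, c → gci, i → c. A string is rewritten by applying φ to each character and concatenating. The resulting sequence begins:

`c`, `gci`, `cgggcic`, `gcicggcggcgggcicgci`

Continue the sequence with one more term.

Rewriting the 19 symbols of gcicggcggcgggcicgci one by one yields cgg gci c gci cgg cgg gci cgg cgg gci cgg cgg cgg gci c gci cgg gci c; concatenated:

cgggcicgcicggcgggcicggcgggcicggcggcgggcicgcicgggcic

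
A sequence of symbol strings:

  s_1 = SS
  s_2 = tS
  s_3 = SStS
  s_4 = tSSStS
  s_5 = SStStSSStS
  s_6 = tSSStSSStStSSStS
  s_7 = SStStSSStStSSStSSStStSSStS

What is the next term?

From term 3 onward, concatenate the second-to-last term with the last: SS·tS = SStS, tS·SStS = tSSStS, …
The next term joins tSSStSSStStSSStS and SStStSSStStSSStSSStStSSStS.

tSSStSSStStSSStSSStStSSStStSSStSSStStSSStS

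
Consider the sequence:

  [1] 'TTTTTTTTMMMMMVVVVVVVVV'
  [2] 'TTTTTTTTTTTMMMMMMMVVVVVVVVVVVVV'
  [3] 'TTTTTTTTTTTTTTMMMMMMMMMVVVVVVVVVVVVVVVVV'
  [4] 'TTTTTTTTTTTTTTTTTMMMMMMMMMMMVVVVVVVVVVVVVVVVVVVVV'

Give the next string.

Each string has the form T^{3n+2} M^{2n+1} V^{4n+1}, where the shown terms are n = 2, 3, 4, 5.
Setting n = 6 gives 20, 13, 25 characters in each block.

TTTTTTTTTTTTTTTTTTTTMMMMMMMMMMMMMVVVVVVVVVVVVVVVVVVVVVVVVV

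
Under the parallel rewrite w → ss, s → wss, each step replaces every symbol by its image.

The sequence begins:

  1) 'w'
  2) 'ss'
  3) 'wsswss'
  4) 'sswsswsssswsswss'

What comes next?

wsswsssswsswsssswsswsswsswsssswsswsssswsswss

Applying the rule to each of the 16 symbols of sswsswsssswsswss gives the pieces wss wss ss wss wss ss wss wss wss wss ss wss wss ss wss wss, which concatenate to the answer.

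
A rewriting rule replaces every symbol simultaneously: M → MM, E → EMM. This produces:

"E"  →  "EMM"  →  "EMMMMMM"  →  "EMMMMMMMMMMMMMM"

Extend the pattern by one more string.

Rewriting the 15 symbols of EMMMMMMMMMMMMMM one by one yields EMM MM MM MM MM MM MM MM MM MM MM MM MM MM MM; concatenated:

EMMMMMMMMMMMMMMMMMMMMMMMMMMMMMM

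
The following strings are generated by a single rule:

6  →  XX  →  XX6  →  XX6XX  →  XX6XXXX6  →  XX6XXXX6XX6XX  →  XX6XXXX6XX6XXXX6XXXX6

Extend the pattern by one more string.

This is a Fibonacci-style word recurrence s(k) = s(k−1)·s(k−2): e.g. XX·6 = XX6.
Continuing: XX6XXXX6XX6XXXX6XXXX6 · XX6XXXX6XX6XX gives term 8.

XX6XXXX6XX6XXXX6XXXX6XX6XXXX6XX6XX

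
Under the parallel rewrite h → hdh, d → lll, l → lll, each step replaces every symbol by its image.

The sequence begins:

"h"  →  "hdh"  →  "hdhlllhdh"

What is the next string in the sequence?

hdhlllhdhlllllllllhdhlllhdh

Rewriting each symbol of hdhlllhdh: h→hdh, d→lll, h→hdh, l→lll, l→lll, l→lll, h→hdh, d→lll, h→hdh, which concatenates to hdh lll hdh lll lll lll hdh lll hdh.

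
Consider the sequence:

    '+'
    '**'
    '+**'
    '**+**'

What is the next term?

+****+**

This is a Fibonacci-style word recurrence s(k) = s(k−2)·s(k−1): e.g. +·** = +**.
So term 5 is +**·**+**.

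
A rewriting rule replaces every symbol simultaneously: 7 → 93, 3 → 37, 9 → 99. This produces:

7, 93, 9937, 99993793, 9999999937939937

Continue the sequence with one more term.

Rewriting the 16 symbols of 9999999937939937 one by one yields 99 99 99 99 99 99 99 99 37 93 99 37 99 99 37 93; concatenated:

99999999999999993793993799993793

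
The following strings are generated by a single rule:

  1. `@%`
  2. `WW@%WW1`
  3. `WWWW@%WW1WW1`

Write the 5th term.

Each term wraps the previous one in WW on the left and WW1 on the right.
From WWWW@%WW1WW1, 2 further steps: WWWW@%WW1WW1 → WWWWWW@%WW1WW1WW1 → (answer).

WWWWWWWW@%WW1WW1WW1WW1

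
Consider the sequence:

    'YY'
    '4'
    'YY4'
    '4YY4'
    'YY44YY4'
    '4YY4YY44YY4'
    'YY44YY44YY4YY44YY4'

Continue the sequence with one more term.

This is a Fibonacci-style word recurrence s(k) = s(k−2)·s(k−1): e.g. YY·4 = YY4.
So term 8 is 4YY4YY44YY4·YY44YY44YY4YY44YY4.

4YY4YY44YY4YY44YY44YY4YY44YY4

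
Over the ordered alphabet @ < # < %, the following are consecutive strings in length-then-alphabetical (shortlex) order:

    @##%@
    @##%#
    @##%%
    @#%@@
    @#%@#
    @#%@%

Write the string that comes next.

@#%#@

The successor of @#%@% increments the rightmost position that isn't already % and resets every position after it to @.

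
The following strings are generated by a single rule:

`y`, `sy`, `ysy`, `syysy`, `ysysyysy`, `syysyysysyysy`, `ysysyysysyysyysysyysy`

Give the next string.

syysyysysyysyysysyysysyysyysysyysy

From term 3 onward, concatenate the second-to-last term with the last: y·sy = ysy, sy·ysy = syysy, …
The next term joins syysyysysyysy and ysysyysysyysyysysyysy.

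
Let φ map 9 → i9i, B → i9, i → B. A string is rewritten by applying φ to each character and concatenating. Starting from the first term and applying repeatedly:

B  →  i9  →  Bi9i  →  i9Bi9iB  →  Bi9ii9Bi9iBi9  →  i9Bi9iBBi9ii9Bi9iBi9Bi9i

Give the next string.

Bi9ii9Bi9iBi9i9Bi9iBBi9ii9Bi9iBi9Bi9ii9Bi9iB

Replace each of the 24 characters of i9Bi9iBBi9ii9Bi9iBi9Bi9i in place — B i9i i9 B i9i B i9 i9 B i9i B B i9i i9 B i9i B i9 B i9i i9 B i9i B — and concatenate.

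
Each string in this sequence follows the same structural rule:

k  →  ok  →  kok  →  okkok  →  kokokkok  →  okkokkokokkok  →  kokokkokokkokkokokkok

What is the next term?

okkokkokokkokkokokkokokkokkokokkok

From term 3 onward, concatenate the second-to-last term with the last: k·ok = kok, ok·kok = okkok, …
Continuing: okkokkokokkok · kokokkokokkokkokokkok gives term 8.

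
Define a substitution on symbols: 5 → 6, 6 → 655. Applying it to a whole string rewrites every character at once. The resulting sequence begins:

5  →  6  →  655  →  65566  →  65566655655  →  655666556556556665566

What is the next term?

φ(655666556556556665566) expands symbol-by-symbol to 655 6 6 655 655 655 6 6 655 6 6 655 6 6 655 655 655 6 6 655 655; joining the 21 pieces gives the next term.

6556665565565566655666556665565565566655655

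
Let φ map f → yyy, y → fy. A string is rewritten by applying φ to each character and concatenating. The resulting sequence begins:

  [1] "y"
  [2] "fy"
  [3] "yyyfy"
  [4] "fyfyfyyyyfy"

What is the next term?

Expanding fyfyfyyyyfy: f→yyy, y→fy, f→yyy, y→fy, f→yyy, y→fy, y→fy, y→fy, y→fy, f→yyy, y→fy. Concatenated: yyy fy yyy fy yyy fy fy fy fy yyy fy.

yyyfyyyyfyyyyfyfyfyfyyyyfy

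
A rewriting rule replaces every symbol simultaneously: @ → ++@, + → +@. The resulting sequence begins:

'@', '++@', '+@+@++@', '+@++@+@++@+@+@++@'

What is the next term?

φ(+@++@+@++@+@+@++@) expands symbol-by-symbol to +@ ++@ +@ +@ ++@ +@ ++@ +@ +@ ++@ +@ ++@ +@ ++@ +@ +@ ++@; joining the 17 pieces gives the next term.

+@++@+@+@++@+@++@+@+@++@+@++@+@++@+@+@++@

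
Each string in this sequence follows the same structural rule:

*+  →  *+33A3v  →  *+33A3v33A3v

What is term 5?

*+33A3v33A3v33A3v33A3v

The strings grow by a fixed suffix 33A3v each time.
From *+33A3v33A3v, 2 further steps: *+33A3v33A3v → *+33A3v33A3v33A3v → (answer).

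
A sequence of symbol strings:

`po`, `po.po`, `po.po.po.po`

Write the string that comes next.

po.po.po.po.po.po.po.po

Each string is two copies of the previous one joined by '.'.
So the next term is two copies of po.po.po.po with '.' between the halves.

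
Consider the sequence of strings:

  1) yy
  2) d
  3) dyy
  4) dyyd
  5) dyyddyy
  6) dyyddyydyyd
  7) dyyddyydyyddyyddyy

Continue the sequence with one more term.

This is a Fibonacci-style word recurrence s(k) = s(k−1)·s(k−2): e.g. d·yy = dyy.
Continuing: dyyddyydyyddyyddyy · dyyddyydyyd gives term 8.

dyyddyydyyddyyddyydyyddyydyyd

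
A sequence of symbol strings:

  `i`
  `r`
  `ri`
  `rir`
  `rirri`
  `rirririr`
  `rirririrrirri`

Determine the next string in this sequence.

From term 3 onward, concatenate the last term with the second-to-last: r·i = ri, ri·r = rir, …
Continuing: rirririrrirri · rirririr gives term 8.

rirririrrirririrririr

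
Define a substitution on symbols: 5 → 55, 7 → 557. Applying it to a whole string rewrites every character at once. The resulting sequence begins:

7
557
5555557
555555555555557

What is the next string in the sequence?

Applying the rule to each of the 15 symbols of 555555555555557 gives the pieces 55 55 55 55 55 55 55 55 55 55 55 55 55 55 557, which concatenate to the answer.

5555555555555555555555555555557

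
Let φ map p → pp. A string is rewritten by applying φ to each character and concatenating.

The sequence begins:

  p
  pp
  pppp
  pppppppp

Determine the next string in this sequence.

Rewriting each symbol of pppppppp: p→pp, p→pp, p→pp, p→pp, p→pp, p→pp, p→pp, p→pp, which concatenates to pp pp pp pp pp pp pp pp.

pppppppppppppppp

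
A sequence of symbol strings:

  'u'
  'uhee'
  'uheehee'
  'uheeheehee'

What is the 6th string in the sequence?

Every step adds hee to the end: s(k+1) = s(k)·hee.
From uheeheehee, 2 further steps: uheeheehee → uheeheeheehee → (answer).

uheeheeheeheehee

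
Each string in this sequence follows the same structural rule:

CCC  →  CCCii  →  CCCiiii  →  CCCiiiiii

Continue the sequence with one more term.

CCCiiiiiiii

Each term is the previous one with ii appended.
So the next term is CCCiiiiii·ii.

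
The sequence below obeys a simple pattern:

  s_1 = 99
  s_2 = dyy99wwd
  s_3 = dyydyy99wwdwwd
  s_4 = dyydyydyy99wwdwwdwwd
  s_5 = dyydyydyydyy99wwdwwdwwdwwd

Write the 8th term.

dyydyydyydyydyydyydyy99wwdwwdwwdwwdwwdwwdwwd

Each term wraps the previous one in dyy on the left and wwd on the right.
From dyydyydyydyy99wwdwwdwwdwwd, 3 further steps: dyydyydyydyy99wwdwwdwwdwwd → dyydyydyydyydyy99wwdwwdwwdwwdwwd → dyydyydyydyydyydyy99wwdwwdwwdwwdwwdwwd → (answer).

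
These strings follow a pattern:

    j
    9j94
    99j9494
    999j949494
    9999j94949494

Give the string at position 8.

Each term wraps the previous one in 9 on the left and 94 on the right.
From 9999j94949494, 3 further steps: 9999j94949494 → 99999j9494949494 → 999999j949494949494 → (answer).

9999999j94949494949494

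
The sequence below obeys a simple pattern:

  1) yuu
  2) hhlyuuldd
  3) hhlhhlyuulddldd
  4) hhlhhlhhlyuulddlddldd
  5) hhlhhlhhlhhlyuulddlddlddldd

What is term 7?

Each term wraps the previous one in hhl on the left and ldd on the right.
From hhlhhlhhlhhlyuulddlddlddldd, 2 further steps: hhlhhlhhlhhlyuulddlddlddldd → hhlhhlhhlhhlhhlyuulddlddlddlddldd → (answer).

hhlhhlhhlhhlhhlhhlyuulddlddlddlddlddldd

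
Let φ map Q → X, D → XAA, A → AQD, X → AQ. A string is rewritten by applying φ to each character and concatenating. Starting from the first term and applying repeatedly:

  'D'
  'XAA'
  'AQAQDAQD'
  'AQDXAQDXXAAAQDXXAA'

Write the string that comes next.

Rewriting the 18 symbols of AQDXAQDXXAAAQDXXAA one by one yields AQD X XAA AQ AQD X XAA AQ AQ AQD AQD AQD X XAA AQ AQ AQD AQD; concatenated:

AQDXXAAAQAQDXXAAAQAQAQDAQDAQDXXAAAQAQAQDAQD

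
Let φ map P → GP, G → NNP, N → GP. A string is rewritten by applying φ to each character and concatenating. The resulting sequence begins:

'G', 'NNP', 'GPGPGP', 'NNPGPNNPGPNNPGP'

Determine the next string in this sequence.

GPGPGPNNPGPGPGPGPNNPGPGPGPGPNNPGP

φ(NNPGPNNPGPNNPGP) expands symbol-by-symbol to GP GP GP NNP GP GP GP GP NNP GP GP GP GP NNP GP; joining the 15 pieces gives the next term.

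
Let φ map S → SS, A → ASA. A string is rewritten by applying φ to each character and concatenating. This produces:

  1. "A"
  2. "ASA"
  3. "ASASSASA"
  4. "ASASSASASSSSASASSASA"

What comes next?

ASASSASASSSSASASSASASSSSSSSSASASSASASSSSASASSASA

Replace each of the 20 characters of ASASSASASSSSASASSASA in place — ASA SS ASA SS SS ASA SS ASA SS SS SS SS ASA SS ASA SS SS ASA SS ASA — and concatenate.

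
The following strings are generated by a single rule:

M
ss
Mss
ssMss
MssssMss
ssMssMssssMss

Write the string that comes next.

MssssMssssMssMssssMss

From term 3 onward, concatenate the second-to-last term with the last: M·ss = Mss, ss·Mss = ssMss, …
Continuing: MssssMss · ssMssMssssMss gives term 7.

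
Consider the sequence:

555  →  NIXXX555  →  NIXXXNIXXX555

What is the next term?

Each term is the previous one with NIXXX prepended.
Applying this once more to NIXXXNIXXX555:

NIXXXNIXXXNIXXX555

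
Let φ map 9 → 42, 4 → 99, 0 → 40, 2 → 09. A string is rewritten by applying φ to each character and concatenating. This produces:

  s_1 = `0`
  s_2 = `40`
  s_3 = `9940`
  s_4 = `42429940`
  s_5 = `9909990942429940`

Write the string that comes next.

42424042424240429909990942429940

Applying the rule to each of the 16 symbols of 9909990942429940 gives the pieces 42 42 40 42 42 42 40 42 99 09 99 09 42 42 99 40, which concatenate to the answer.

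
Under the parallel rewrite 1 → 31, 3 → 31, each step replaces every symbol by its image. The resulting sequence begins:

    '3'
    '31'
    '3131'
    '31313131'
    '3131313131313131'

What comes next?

31313131313131313131313131313131

Applying the rule to each of the 16 symbols of 3131313131313131 gives the pieces 31 31 31 31 31 31 31 31 31 31 31 31 31 31 31 31, which concatenate to the answer.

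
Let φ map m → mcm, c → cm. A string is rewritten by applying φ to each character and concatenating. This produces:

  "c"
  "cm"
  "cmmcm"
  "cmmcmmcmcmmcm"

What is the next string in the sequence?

Applying the rule to each of the 13 symbols of cmmcmmcmcmmcm gives the pieces cm mcm mcm cm mcm mcm cm mcm cm mcm mcm cm mcm, which concatenate to the answer.

cmmcmmcmcmmcmmcmcmmcmcmmcmmcmcmmcm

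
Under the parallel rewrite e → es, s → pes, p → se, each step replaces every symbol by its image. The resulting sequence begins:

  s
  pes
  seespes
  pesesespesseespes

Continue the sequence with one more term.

seespesespesespesseespespesesespesseespes

Applying the rule to each of the 17 symbols of pesesespesseespes gives the pieces se es pes es pes es pes se es pes pes es es pes se es pes, which concatenate to the answer.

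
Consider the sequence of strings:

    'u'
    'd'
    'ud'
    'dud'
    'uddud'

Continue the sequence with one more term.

From term 3 onward, concatenate the second-to-last term with the last: u·d = ud, d·ud = dud, …
Continuing: dud · uddud gives term 6.

dududdud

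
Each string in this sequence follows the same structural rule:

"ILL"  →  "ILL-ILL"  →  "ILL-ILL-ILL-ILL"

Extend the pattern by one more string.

Every step duplicates the string with '-' between the halves.
One more doubling of ILL-ILL-ILL-ILL gives the answer.

ILL-ILL-ILL-ILL-ILL-ILL-ILL-ILL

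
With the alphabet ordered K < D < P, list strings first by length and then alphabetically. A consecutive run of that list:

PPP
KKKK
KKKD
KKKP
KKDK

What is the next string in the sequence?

KKDD

Treat KKDK as a base-3 numeral over the given alphabet and add one, carrying through any trailing P's.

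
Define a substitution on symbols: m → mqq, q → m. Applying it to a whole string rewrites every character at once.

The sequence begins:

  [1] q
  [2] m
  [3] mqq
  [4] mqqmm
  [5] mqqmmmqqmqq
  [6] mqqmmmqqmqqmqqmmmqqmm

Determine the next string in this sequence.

Rewriting the 21 symbols of mqqmmmqqmqqmqqmmmqqmm one by one yields mqq m m mqq mqq mqq m m mqq m m mqq m m mqq mqq mqq m m mqq mqq; concatenated:

mqqmmmqqmqqmqqmmmqqmmmqqmmmqqmqqmqqmmmqqmqq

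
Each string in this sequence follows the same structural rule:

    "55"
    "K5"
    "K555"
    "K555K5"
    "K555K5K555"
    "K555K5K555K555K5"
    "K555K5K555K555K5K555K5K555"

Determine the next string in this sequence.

Each term (from the third on) is the previous term followed by the one before it: term 3 = K5·55 = K555.
So term 8 is K555K5K555K555K5K555K5K555·K555K5K555K555K5.

K555K5K555K555K5K555K5K555K555K5K555K555K5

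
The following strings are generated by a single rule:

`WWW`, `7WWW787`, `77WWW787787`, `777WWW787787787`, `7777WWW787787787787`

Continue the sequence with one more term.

77777WWW787787787787787

s(k+1) = 7·s(k)·787, so each term gains 7 as a prefix and 787 as a suffix.
One more step from 7777WWW787787787787 gives the answer.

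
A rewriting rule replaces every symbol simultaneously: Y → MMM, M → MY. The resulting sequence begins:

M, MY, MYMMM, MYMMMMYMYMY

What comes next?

MYMMMMYMYMYMYMMMMYMMMMYMMM

Expanding MYMMMMYMYMY: M→MY, Y→MMM, M→MY, M→MY, M→MY, M→MY, Y→MMM, M→MY, Y→MMM, M→MY, Y→MMM. Concatenated: MY MMM MY MY MY MY MMM MY MMM MY MMM.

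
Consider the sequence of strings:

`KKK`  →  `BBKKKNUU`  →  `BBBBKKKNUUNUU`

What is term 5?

BBBBBBBBKKKNUUNUUNUUNUU

Each term wraps the previous one in BB on the left and NUU on the right.
From BBBBKKKNUUNUU, 2 further steps: BBBBKKKNUUNUU → BBBBBBKKKNUUNUUNUU → (answer).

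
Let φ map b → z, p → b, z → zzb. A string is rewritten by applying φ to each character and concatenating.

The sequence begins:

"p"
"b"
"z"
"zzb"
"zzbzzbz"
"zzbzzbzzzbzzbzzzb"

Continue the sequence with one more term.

zzbzzbzzzbzzbzzzbzzbzzbzzzbzzbzzzbzzbzzbz

Applying the rule to each of the 17 symbols of zzbzzbzzzbzzbzzzb gives the pieces zzb zzb z zzb zzb z zzb zzb zzb z zzb zzb z zzb zzb zzb z, which concatenate to the answer.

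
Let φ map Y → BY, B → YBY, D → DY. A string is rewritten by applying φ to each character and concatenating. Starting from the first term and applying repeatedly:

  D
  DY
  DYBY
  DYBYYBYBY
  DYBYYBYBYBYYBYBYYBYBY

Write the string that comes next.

Replace each of the 21 characters of DYBYYBYBYBYYBYBYYBYBY in place — DY BY YBY BY BY YBY BY YBY BY YBY BY BY YBY BY YBY BY BY YBY BY YBY BY — and concatenate.

DYBYYBYBYBYYBYBYYBYBYYBYBYBYYBYBYYBYBYBYYBYBYYBYBY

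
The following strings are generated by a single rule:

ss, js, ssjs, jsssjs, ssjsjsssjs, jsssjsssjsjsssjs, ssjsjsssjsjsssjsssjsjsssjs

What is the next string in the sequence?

jsssjsssjsjsssjsssjsjsssjsjsssjsssjsjsssjs

Each term (from the third on) is the two preceding terms concatenated in order: term 3 = ss·js = ssjs.
So term 8 is jsssjsssjsjsssjs·ssjsjsssjsjsssjsssjsjsssjs.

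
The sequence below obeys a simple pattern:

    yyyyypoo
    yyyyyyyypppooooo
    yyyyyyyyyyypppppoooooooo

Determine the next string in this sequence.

yyyyyyyyyyyyyypppppppooooooooooo

The n-th term is 3n+2 y's then 2n-1 p's then 3n-1 o's (n = 1, 2, …).
For the next term, n = 4, so the run lengths are 14, 7, 11.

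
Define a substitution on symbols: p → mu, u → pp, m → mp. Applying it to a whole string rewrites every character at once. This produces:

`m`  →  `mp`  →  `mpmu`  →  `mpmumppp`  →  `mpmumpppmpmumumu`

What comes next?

φ(mpmumpppmpmumumu) expands symbol-by-symbol to mp mu mp pp mp mu mu mu mp mu mp pp mp pp mp pp; joining the 16 pieces gives the next term.

mpmumpppmpmumumumpmumpppmpppmppp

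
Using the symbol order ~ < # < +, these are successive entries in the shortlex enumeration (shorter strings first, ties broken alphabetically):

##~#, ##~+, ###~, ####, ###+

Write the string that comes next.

The successor of ###+ increments the rightmost position that isn't already + and resets every position after it to ~.

##+~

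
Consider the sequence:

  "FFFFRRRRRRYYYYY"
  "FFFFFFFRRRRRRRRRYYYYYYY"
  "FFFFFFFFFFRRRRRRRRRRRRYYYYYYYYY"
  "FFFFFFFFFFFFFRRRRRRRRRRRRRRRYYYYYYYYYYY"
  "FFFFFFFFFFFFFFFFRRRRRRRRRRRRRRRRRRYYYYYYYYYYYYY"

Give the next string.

Each string has the form F^{3n+1} R^{3n+3} Y^{2n+3} (n = 1, 2, …).
At n = 6 the blocks have lengths 19, 21, 15.

FFFFFFFFFFFFFFFFFFFRRRRRRRRRRRRRRRRRRRRRYYYYYYYYYYYYYYY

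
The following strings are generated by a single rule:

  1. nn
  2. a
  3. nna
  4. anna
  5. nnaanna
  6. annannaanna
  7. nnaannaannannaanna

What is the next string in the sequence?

Each term (from the third on) is the two preceding terms concatenated in order: term 3 = nn·a = nna.
The next term joins annannaanna and nnaannaannannaanna.

annannaannannaannaannannaanna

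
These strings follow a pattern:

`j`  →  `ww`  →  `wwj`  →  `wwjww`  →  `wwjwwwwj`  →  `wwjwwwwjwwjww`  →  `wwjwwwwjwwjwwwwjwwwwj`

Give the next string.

wwjwwwwjwwjwwwwjwwwwjwwjwwwwjwwjww

This is a Fibonacci-style word recurrence s(k) = s(k−1)·s(k−2): e.g. ww·j = wwj.
Continuing: wwjwwwwjwwjwwwwjwwwwj · wwjwwwwjwwjww gives term 8.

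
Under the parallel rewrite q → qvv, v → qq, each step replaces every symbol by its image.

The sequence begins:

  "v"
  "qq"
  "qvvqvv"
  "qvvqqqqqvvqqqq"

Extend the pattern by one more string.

qvvqqqqqvvqvvqvvqvvqvvqqqqqvvqvvqvvqvv

Applying the rule to each of the 14 symbols of qvvqqqqqvvqqqq gives the pieces qvv qq qq qvv qvv qvv qvv qvv qq qq qvv qvv qvv qvv, which concatenate to the answer.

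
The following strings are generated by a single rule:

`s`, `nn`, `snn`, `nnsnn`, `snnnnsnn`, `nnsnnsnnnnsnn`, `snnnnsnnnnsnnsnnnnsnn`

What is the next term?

This is a Fibonacci-style word recurrence s(k) = s(k−2)·s(k−1): e.g. s·nn = snn.
So term 8 is nnsnnsnnnnsnn·snnnnsnnnnsnnsnnnnsnn.

nnsnnsnnnnsnnsnnnnsnnnnsnnsnnnnsnn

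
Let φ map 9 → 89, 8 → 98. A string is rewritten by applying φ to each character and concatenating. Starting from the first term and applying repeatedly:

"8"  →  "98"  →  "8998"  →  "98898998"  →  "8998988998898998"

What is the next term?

98898998899898898998988998898998

Applying the rule to each of the 16 symbols of 8998988998898998 gives the pieces 98 89 89 98 89 98 98 89 89 98 98 89 98 89 89 98, which concatenate to the answer.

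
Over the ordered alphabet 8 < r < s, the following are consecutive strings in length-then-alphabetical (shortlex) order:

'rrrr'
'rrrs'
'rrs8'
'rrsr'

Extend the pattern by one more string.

Find the rightmost character of rrsr below s, bump it to the next letter, and reset everything to its right to 8.

rrss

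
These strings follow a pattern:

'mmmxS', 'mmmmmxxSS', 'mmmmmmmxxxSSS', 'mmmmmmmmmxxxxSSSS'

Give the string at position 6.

Term n consists of 2n-1 m's, followed by n-1 x's, followed by n-1 S's, where the shown terms are n = 2, 3, 4, 5.
At n = 7 the blocks have lengths 13, 6, 6.

mmmmmmmmmmmmmxxxxxxSSSSSS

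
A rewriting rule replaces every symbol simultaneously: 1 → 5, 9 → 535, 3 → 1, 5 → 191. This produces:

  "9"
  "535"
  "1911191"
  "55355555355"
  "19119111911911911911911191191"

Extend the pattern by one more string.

55355553555553555535555355553555535555535555355

Applying the rule to each of the 29 symbols of 19119111911911911911911191191 gives the pieces 5 535 5 5 535 5 5 5 535 5 5 535 5 5 535 5 5 535 5 5 535 5 5 5 535 5 5 535 5, which concatenate to the answer.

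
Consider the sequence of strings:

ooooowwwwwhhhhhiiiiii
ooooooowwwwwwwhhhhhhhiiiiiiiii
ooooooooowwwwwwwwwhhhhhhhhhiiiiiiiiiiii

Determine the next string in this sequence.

ooooooooooowwwwwwwwwwwhhhhhhhhhhhiiiiiiiiiiiiiii

Each string has the form o^{2n+1} w^{2n+1} h^{2n+1} i^{3n}, where the shown terms are n = 2, 3, 4.
For the next term, n = 5, so the run lengths are 11, 11, 11, 15.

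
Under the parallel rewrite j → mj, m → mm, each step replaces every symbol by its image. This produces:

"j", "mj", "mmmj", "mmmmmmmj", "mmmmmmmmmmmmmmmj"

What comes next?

Rewriting the 16 symbols of mmmmmmmmmmmmmmmj one by one yields mm mm mm mm mm mm mm mm mm mm mm mm mm mm mm mj; concatenated:

mmmmmmmmmmmmmmmmmmmmmmmmmmmmmmmj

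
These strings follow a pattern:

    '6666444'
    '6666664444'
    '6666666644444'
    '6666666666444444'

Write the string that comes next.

6666666666664444444

Term n consists of 2n 6's, followed by n+1 4's, where the shown terms are n = 2, 3, 4, 5.
For the next term, n = 6, so the run lengths are 12, 7.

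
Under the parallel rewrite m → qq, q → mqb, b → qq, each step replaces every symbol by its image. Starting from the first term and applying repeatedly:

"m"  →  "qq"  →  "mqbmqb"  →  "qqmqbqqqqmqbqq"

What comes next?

φ(qqmqbqqqqmqbqq) expands symbol-by-symbol to mqb mqb qq mqb qq mqb mqb mqb mqb qq mqb qq mqb mqb; joining the 14 pieces gives the next term.

mqbmqbqqmqbqqmqbmqbmqbmqbqqmqbqqmqbmqb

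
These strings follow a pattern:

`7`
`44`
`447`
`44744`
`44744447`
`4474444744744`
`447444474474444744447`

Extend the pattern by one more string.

4474444744744447444474474444744744

Each term (from the third on) is the previous term followed by the one before it: term 3 = 44·7 = 447.
The next term joins 447444474474444744447 and 4474444744744.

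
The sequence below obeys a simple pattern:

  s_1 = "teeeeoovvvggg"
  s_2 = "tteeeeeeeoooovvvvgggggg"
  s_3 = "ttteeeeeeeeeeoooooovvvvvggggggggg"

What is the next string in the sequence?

tttteeeeeeeeeeeeeoooooooovvvvvvgggggggggggg

Term n consists of n t's, followed by 3n+1 e's, followed by 2n o's, followed by n+2 v's, followed by 3n g's (n = 1, 2, …).
At n = 4 the blocks have lengths 4, 13, 8, 6, 12.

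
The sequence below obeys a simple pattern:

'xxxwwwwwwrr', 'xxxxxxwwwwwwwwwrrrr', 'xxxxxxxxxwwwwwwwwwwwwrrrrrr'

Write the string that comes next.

Term n consists of 3n x's, followed by 3n+3 w's, followed by 2n r's (n = 1, 2, …).
For the next term, n = 4, so the run lengths are 12, 15, 8.

xxxxxxxxxxxxwwwwwwwwwwwwwwwrrrrrrrr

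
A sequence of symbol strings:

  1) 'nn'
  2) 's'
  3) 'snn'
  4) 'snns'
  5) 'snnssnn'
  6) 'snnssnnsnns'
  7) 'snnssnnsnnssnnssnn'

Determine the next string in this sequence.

snnssnnsnnssnnssnnsnnssnnsnns

From term 3 onward, concatenate the last term with the second-to-last: s·nn = snn, snn·s = snns, …
The next term joins snnssnnsnnssnnssnn and snnssnnsnns.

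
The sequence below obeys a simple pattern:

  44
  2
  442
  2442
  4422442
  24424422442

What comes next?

442244224424422442

This is a Fibonacci-style word recurrence s(k) = s(k−2)·s(k−1): e.g. 44·2 = 442.
So term 7 is 4422442·24424422442.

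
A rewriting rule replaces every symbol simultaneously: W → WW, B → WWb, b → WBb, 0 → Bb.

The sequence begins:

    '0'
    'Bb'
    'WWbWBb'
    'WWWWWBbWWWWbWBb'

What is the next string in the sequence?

φ(WWWWWBbWWWWbWBb) expands symbol-by-symbol to WW WW WW WW WW WWb WBb WW WW WW WW WBb WW WWb WBb; joining the 15 pieces gives the next term.

WWWWWWWWWWWWbWBbWWWWWWWWWBbWWWWbWBb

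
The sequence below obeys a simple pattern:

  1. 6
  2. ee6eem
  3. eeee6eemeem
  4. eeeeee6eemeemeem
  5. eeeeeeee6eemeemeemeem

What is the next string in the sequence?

eeeeeeeeee6eemeemeemeemeem

Each term wraps the previous one in ee on the left and eem on the right.
So the next term is ee·eeeeeeee6eemeemeemeem·eem.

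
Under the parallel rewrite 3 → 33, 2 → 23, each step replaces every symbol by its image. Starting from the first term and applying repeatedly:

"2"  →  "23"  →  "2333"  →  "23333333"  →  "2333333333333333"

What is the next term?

Rewriting the 16 symbols of 2333333333333333 one by one yields 23 33 33 33 33 33 33 33 33 33 33 33 33 33 33 33; concatenated:

23333333333333333333333333333333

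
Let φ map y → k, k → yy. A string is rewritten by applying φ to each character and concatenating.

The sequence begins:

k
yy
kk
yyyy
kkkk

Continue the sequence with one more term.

yyyyyyyy

Apply φ to kkkk symbol by symbol: k→yy, k→yy, k→yy, k→yy; joined: yy yy yy yy.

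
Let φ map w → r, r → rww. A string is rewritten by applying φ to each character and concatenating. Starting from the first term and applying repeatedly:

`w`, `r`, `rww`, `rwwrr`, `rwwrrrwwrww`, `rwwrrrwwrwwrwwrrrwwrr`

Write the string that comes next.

Replace each of the 21 characters of rwwrrrwwrwwrwwrrrwwrr in place — rww r r rww rww rww r r rww r r rww r r rww rww rww r r rww rww — and concatenate.

rwwrrrwwrwwrwwrrrwwrrrwwrrrwwrwwrwwrrrwwrww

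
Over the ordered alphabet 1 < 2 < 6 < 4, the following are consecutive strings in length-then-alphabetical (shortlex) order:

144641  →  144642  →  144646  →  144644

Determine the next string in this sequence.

144411

Find the rightmost character of 144644 below 4, bump it to the next letter, and reset everything to its right to 1.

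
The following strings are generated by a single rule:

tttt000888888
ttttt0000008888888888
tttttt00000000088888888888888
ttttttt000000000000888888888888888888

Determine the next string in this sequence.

Term n consists of n+3 t's, followed by 3n 0's, followed by 4n+2 8's (n = 1, 2, …).
For the next term, n = 5, so the run lengths are 8, 15, 22.

tttttttt0000000000000008888888888888888888888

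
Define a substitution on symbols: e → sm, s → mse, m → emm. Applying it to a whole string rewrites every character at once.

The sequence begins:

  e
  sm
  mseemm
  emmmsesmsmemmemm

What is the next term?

smemmemmemmmsesmmseemmmseemmsmemmemmsmemmemm

φ(emmmsesmsmemmemm) expands symbol-by-symbol to sm emm emm emm mse sm mse emm mse emm sm emm emm sm emm emm; joining the 16 pieces gives the next term.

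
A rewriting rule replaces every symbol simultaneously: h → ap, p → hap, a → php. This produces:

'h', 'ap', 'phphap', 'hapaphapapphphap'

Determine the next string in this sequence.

apphphapphphapapphphapphphaphapaphapapphphap

Replace each of the 16 characters of hapaphapapphphap in place — ap php hap php hap ap php hap php hap hap ap hap ap php hap — and concatenate.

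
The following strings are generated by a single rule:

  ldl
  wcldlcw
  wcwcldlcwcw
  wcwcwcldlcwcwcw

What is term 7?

Each term wraps the previous one in wc on the left and cw on the right.
From wcwcwcldlcwcwcw, 3 further steps: wcwcwcldlcwcwcw → wcwcwcwcldlcwcwcwcw → wcwcwcwcwcldlcwcwcwcwcw → (answer).

wcwcwcwcwcwcldlcwcwcwcwcwcw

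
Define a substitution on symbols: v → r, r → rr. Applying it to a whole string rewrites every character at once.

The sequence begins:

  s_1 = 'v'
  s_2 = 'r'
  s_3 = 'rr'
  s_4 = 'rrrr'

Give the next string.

Rewriting each symbol of rrrr: r→rr, r→rr, r→rr, r→rr, which concatenates to rr rr rr rr.

rrrrrrrr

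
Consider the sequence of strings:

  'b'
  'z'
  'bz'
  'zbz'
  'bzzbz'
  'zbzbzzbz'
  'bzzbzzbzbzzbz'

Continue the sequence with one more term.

zbzbzzbzbzzbzzbzbzzbz

This is a Fibonacci-style word recurrence s(k) = s(k−2)·s(k−1): e.g. b·z = bz.
Continuing: zbzbzzbz · bzzbzzbzbzzbz gives term 8.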